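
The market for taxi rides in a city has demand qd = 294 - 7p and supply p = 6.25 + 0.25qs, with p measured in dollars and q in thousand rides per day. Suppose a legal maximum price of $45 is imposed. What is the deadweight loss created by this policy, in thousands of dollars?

0

Rearranging supply gives qs = 4p - 25. In a free market, 294 - 7p = 4p - 25 gives the equilibrium p* = 29, q* = 91.
The ceiling of 45 is above the equilibrium price 29, so it is not binding; the market clears at p* = 29, q* = 91.
Since the control does not bind, no trades are prevented and deadweight loss is zero.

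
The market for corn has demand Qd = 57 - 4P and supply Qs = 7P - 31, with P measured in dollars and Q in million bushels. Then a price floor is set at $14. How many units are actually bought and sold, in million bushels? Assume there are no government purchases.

1

In a free market, 57 - 4P = 7P - 31 gives the equilibrium P* = 8, Q* = 25.
Since 14 > 8, the floor is binding.
At P = 14: Qd = 57 - 4·14 = 1 and Qs = 7·14 - 31 = 67.
The quantity actually transacted is the short side, demand: 1.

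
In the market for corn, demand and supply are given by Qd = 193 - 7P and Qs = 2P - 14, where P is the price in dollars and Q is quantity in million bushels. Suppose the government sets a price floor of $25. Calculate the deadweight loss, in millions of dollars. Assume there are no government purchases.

63

Without the control the market clears where 193 - 7P = 2P - 14, i.e. P* = 23 and Q* = 32.
Since 25 > 23, the floor is binding.
At P = 25: Qd = 193 - 7·25 = 18 and Qs = 2·25 - 14 = 36.
Quantity traded falls to 18. At Q = 18 the demand price is (193 - 18)/7 = 25 and the supply price is (14 + 18)/2 = 16.
Deadweight loss = ½ · (25 - 16) · (32 - 18) = ½ · 9 · 14 = 63.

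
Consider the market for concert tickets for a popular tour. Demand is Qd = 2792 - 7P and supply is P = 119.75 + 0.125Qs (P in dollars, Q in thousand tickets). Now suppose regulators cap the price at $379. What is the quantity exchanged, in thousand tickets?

1042

Rearranging supply gives Qs = 8P - 958. Without the control the market clears where 2792 - 7P = 8P - 958, i.e. P* = 250 and Q* = 1042.
Since 379 is above P* = 250, the ceiling does not bind and the free-market outcome prevails.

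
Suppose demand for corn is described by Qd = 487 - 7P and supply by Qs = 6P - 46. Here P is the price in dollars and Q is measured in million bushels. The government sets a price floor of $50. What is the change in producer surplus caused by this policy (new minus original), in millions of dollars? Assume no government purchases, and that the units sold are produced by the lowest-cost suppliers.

902.25

In a free market, 487 - 7P = 6P - 46 gives the equilibrium P* = 41, Q* = 200.
Because the floor (50) lies above the market-clearing price, it is binding.
At P = 50: Qd = 487 - 7·50 = 137 and Qs = 6·50 - 46 = 254.
Producer surplus without the control is ½ · (41 - 23/3) · 200 = 10000/3.
With the floor, 137 units are sold at 50. The supply price at Q = 137 is 30.5, so PS = ½ · [(50 - 23/3) + (50 - 30.5)] · 137 = 50827/12.
Change in producer surplus = 50827/12 - 10000/3 = 902.25.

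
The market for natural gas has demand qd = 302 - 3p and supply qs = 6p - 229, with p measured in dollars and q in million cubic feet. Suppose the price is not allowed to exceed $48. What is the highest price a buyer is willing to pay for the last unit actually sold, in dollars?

In a free market, 302 - 3p = 6p - 229 gives the equilibrium p* = 59, q* = 125.
The ceiling of 48 is below the equilibrium price 59, so it binds.
At p = 48: qd = 302 - 3·48 = 158 and qs = 6·48 - 229 = 59.
Only 59 units reach the market. On the demand curve, the marginal buyer's willingness to pay at q = 59 is (302 - 59)/3 = 81.

81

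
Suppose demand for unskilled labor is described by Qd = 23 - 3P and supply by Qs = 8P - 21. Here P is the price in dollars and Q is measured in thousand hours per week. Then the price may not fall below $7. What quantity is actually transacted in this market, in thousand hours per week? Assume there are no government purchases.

2

Without the control the market clears where 23 - 3P = 8P - 21, i.e. P* = 4 and Q* = 11.
Since 7 > 4, the floor is binding.
At P = 7: Qd = 23 - 3·7 = 2 and Qs = 8·7 - 21 = 35.
The quantity actually transacted is the short side, demand: 2.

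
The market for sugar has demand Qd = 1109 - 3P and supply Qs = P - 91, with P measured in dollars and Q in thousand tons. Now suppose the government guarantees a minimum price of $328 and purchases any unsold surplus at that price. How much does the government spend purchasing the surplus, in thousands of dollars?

36736

Equilibrium: 1109 - 3P = P - 91, so 1200 = 4P and P* = 300, Q* = 209.
Since 328 > 300, the floor is binding.
At P = 328: Qd = 1109 - 3·328 = 125 and Qs = 328 - 91 = 237.
Surplus = Qs - Qd = 112.
Government expenditure = surplus × support price = 112 × 328 = 36736.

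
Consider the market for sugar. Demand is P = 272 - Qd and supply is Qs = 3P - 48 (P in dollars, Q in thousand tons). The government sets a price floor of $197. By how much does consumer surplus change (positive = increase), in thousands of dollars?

-15619.5

Rearranging demand gives Qd = 272 - P. In a free market, 272 - P = 3P - 48 gives the equilibrium P* = 80, Q* = 192.
Since 197 > 80, the floor is binding.
At P = 197: Qd = 272 - 197 = 75 and Qs = 3·197 - 48 = 543.
Consumer surplus without the control is ½ · (272 - 80) · 192 = 18432.
With the floor, consumers buy 75 units at 197, so CS = ½ · (272 - 197) · 75 = 2812.5.
Change in consumer surplus = 2812.5 - 18432 = -15619.5.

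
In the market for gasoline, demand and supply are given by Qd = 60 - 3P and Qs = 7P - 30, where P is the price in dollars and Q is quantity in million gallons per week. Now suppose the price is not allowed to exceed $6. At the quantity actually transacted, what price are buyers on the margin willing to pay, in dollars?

16

Setting quantity demanded equal to quantity supplied, 60 - 3P = 7P - 30, gives P* = 9 and Q* = 33.
Because the ceiling (6) lies below the market-clearing price, it is binding.
At P = 6: Qd = 60 - 3·6 = 42 and Qs = 7·6 - 30 = 12.
Only 12 units reach the market. On the demand curve, the marginal buyer's willingness to pay at Q = 12 is (60 - 12)/3 = 16.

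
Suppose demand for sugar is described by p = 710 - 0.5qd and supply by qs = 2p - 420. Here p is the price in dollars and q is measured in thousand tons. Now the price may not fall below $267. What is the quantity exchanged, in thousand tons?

Rearranging demand gives qd = 1420 - 2p. In a free market, 1420 - 2p = 2p - 420 gives the equilibrium p* = 460, q* = 500.
Since 267 is below p* = 460, the floor does not bind and the free-market outcome prevails.

500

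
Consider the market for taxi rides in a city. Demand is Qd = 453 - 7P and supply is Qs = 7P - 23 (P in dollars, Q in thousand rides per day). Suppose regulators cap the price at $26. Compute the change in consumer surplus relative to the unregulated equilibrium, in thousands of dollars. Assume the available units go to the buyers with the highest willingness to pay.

Equilibrium: 453 - 7P = 7P - 23, so 476 = 14P and P* = 34, Q* = 215.
Because the ceiling (26) lies below the market-clearing price, it is binding.
At P = 26: Qd = 453 - 7·26 = 271 and Qs = 7·26 - 23 = 159.
Consumer surplus without the control is ½ · (453/7 - 34) · 215 = 46225/14.
With the ceiling, 159 units are sold at 26 (assume they go to the highest-value buyers). The demand price at Q = 159 is 42, so CS = ½ · [(453/7 - 26) + (42 - 26)] · 159 = 60897/14.
Change in consumer surplus = 60897/14 - 46225/14 = 1048.

1048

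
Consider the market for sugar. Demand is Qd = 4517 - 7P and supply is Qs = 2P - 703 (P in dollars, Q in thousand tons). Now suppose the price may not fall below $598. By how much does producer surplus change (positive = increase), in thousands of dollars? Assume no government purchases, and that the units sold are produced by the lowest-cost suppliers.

1989

Without the control the market clears where 4517 - 7P = 2P - 703, i.e. P* = 580 and Q* = 457.
The floor of 598 is above the equilibrium price 580, so it binds.
At P = 598: Qd = 4517 - 7·598 = 331 and Qs = 2·598 - 703 = 493.
Producer surplus without the control is ½ · (580 - 351.5) · 457 = 52212.25.
With the floor, 331 units are sold at 598. The supply price at Q = 331 is 517, so PS = ½ · [(598 - 351.5) + (598 - 517)] · 331 = 54201.25.
Change in producer surplus = 54201.25 - 52212.25 = 1989.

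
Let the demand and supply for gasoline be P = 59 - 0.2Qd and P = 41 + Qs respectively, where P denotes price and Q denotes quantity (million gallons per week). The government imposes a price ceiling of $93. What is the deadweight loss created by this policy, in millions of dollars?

0

Rearranging demand gives Qd = 295 - 5P; rearranging supply gives Qs = P - 41. Without the control the market clears where 295 - 5P = P - 41, i.e. P* = 56 and Q* = 15.
Since 93 is above P* = 56, the ceiling does not bind and the free-market outcome prevails.
Since the control does not bind, no trades are prevented and deadweight loss is zero.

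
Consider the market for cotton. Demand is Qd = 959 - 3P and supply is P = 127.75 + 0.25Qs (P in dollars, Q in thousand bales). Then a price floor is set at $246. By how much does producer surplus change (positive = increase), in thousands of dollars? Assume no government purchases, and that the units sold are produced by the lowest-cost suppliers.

Rearranging supply gives Qs = 4P - 511. Equilibrium: 959 - 3P = 4P - 511, so 1470 = 7P and P* = 210, Q* = 329.
Because the floor (246) lies above the market-clearing price, it is binding.
At P = 246: Qd = 959 - 3·246 = 221 and Qs = 4·246 - 511 = 473.
Producer surplus without the control is ½ · (210 - 127.75) · 329 = 13530.125.
With the floor, 221 units are sold at 246. The supply price at Q = 221 is 183, so PS = ½ · [(246 - 127.75) + (246 - 183)] · 221 = 20028.125.
Change in producer surplus = 20028.125 - 13530.125 = 6498.

6498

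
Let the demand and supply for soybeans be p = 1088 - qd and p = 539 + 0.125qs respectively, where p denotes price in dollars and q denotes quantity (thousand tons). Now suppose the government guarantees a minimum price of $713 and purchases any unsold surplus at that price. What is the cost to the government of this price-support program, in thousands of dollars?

Rearranging demand gives qd = 1088 - p; rearranging supply gives qs = 8p - 4312. In a free market, 1088 - p = 8p - 4312 gives the equilibrium p* = 600, q* = 488.
Because the floor (713) lies above the market-clearing price, it is binding.
At p = 713: qd = 1088 - 713 = 375 and qs = 8·713 - 4312 = 1392.
Surplus = qs - qd = 1017.
Government expenditure = surplus × support price = 1017 × 713 = 725121.

725121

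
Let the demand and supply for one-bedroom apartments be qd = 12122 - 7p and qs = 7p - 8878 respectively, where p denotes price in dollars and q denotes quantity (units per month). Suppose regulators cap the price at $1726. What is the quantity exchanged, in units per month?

1622

In a free market, 12122 - 7p = 7p - 8878 gives the equilibrium p* = 1500, q* = 1622.
The ceiling of 1726 is above the equilibrium price 1500, so it is not binding; the market clears at p* = 1500, q* = 1622.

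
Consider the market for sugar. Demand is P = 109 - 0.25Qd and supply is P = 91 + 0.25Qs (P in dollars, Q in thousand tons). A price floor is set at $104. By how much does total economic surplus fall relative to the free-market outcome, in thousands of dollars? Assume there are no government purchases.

64

Rearranging demand gives Qd = 436 - 4P; rearranging supply gives Qs = 4P - 364. Equilibrium: 436 - 4P = 4P - 364, so 800 = 8P and P* = 100, Q* = 36.
The floor of 104 is above the equilibrium price 100, so it binds.
At P = 104: Qd = 436 - 4·104 = 20 and Qs = 4·104 - 364 = 52.
Quantity traded falls to 20. At Q = 20 the demand price is (436 - 20)/4 = 104 and the supply price is (364 + 20)/4 = 96.
Deadweight loss = ½ · (104 - 96) · (36 - 20) = ½ · 8 · 16 = 64.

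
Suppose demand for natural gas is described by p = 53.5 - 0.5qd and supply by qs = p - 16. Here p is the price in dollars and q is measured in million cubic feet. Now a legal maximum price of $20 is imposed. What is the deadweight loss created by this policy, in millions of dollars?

Rearranging demand gives qd = 107 - 2p. In a free market, 107 - 2p = p - 16 gives the equilibrium p* = 41, q* = 25.
Since 20 < 41, the ceiling is binding.
At p = 20: qd = 107 - 2·20 = 67 and qs = 20 - 16 = 4.
Quantity traded falls to 4. At q = 4 the demand price is (107 - 4)/2 = 51.5 and the supply price is 16 + 4 = 20.
Deadweight loss = ½ · (51.5 - 20) · (25 - 4) = ½ · 31.5 · 21 = 330.75.

330.75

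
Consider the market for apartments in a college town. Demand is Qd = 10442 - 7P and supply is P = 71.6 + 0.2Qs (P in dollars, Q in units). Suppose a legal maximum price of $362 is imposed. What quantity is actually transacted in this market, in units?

1452

Rearranging supply gives Qs = 5P - 358. Setting quantity demanded equal to quantity supplied, 10442 - 7P = 5P - 358, gives P* = 900 and Q* = 4142.
The ceiling of 362 is below the equilibrium price 900, so it binds.
At P = 362: Qd = 10442 - 7·362 = 7908 and Qs = 5·362 - 358 = 1452.
The quantity actually transacted is the short side, supply: 1452.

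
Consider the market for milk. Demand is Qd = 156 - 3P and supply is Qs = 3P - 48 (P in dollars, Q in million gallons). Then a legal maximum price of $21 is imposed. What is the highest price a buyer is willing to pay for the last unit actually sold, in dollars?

47

Equilibrium: 156 - 3P = 3P - 48, so 204 = 6P and P* = 34, Q* = 54.
Since 21 < 34, the ceiling is binding.
At P = 21: Qd = 156 - 3·21 = 93 and Qs = 3·21 - 48 = 15.
Only 15 units reach the market. On the demand curve, the marginal buyer's willingness to pay at Q = 15 is (156 - 15)/3 = 47.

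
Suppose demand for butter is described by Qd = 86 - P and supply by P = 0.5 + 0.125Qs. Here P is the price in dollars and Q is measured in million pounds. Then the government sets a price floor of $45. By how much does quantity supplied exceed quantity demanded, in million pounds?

315

Rearranging supply gives Qs = 8P - 4. Equilibrium: 86 - P = 8P - 4, so 90 = 9P and P* = 10, Q* = 76.
Since 45 > 10, the floor is binding.
At P = 45: Qd = 86 - 45 = 41 and Qs = 8·45 - 4 = 356.
Surplus = Qs - Qd = 356 - 41 = 315.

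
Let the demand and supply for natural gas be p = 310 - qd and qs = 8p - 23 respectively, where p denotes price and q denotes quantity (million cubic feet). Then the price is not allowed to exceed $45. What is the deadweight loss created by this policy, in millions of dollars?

0

Rearranging demand gives qd = 310 - p. Without the control the market clears where 310 - p = 8p - 23, i.e. p* = 37 and q* = 273.
Since 45 is above p* = 37, the ceiling does not bind and the free-market outcome prevails.
Since the control does not bind, no trades are prevented and deadweight loss is zero.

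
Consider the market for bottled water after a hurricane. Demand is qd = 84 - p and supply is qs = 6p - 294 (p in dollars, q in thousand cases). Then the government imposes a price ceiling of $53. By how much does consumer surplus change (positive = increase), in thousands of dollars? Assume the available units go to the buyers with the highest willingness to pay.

6

Without the control the market clears where 84 - p = 6p - 294, i.e. p* = 54 and q* = 30.
Since 53 < 54, the ceiling is binding.
At p = 53: qd = 84 - 53 = 31 and qs = 6·53 - 294 = 24.
Consumer surplus without the control is ½ · (84 - 54) · 30 = 450.
With the ceiling, 24 units are sold at 53 (assume they go to the highest-value buyers). The demand price at q = 24 is 60, so CS = ½ · [(84 - 53) + (60 - 53)] · 24 = 456.
Change in consumer surplus = 456 - 450 = 6.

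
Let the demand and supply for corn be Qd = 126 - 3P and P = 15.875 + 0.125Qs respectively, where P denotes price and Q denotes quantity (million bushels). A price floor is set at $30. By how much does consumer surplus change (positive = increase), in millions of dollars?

-325.5

Rearranging supply gives Qs = 8P - 127. Without the control the market clears where 126 - 3P = 8P - 127, i.e. P* = 23 and Q* = 57.
Because the floor (30) lies above the market-clearing price, it is binding.
At P = 30: Qd = 126 - 3·30 = 36 and Qs = 8·30 - 127 = 113.
Consumer surplus without the control is ½ · (42 - 23) · 57 = 541.5.
With the floor, consumers buy 36 units at 30, so CS = ½ · (42 - 30) · 36 = 216.
Change in consumer surplus = 216 - 541.5 = -325.5.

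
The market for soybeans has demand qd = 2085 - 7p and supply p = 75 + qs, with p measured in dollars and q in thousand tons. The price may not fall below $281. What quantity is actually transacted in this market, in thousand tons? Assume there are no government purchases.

Rearranging supply gives qs = p - 75. Setting quantity demanded equal to quantity supplied, 2085 - 7p = p - 75, gives p* = 270 and q* = 195.
Because the floor (281) lies above the market-clearing price, it is binding.
At p = 281: qd = 2085 - 7·281 = 118 and qs = 281 - 75 = 206.
The quantity actually transacted is the short side, demand: 118.

118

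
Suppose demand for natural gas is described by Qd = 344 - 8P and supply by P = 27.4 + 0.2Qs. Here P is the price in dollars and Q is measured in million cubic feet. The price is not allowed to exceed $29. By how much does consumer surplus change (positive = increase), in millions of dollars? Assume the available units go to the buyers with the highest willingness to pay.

-36

Rearranging supply gives Qs = 5P - 137. Without the control the market clears where 344 - 8P = 5P - 137, i.e. P* = 37 and Q* = 48.
The ceiling of 29 is below the equilibrium price 37, so it binds.
At P = 29: Qd = 344 - 8·29 = 112 and Qs = 5·29 - 137 = 8.
Consumer surplus without the control is ½ · (43 - 37) · 48 = 144.
With the ceiling, 8 units are sold at 29 (assume they go to the highest-value buyers). The demand price at Q = 8 is 42, so CS = ½ · [(43 - 29) + (42 - 29)] · 8 = 108.
Change in consumer surplus = 108 - 144 = -36.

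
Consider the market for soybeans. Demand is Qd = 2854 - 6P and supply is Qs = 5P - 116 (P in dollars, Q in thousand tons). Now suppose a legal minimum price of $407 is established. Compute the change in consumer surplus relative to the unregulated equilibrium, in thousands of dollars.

In a free market, 2854 - 6P = 5P - 116 gives the equilibrium P* = 270, Q* = 1234.
Since 407 > 270, the floor is binding.
At P = 407: Qd = 2854 - 6·407 = 412 and Qs = 5·407 - 116 = 1919.
Consumer surplus without the control is ½ · (1427/3 - 270) · 1234 = 380689/3.
With the floor, consumers buy 412 units at 407, so CS = ½ · (1427/3 - 407) · 412 = 42436/3.
Change in consumer surplus = 42436/3 - 380689/3 = -112751.

-112751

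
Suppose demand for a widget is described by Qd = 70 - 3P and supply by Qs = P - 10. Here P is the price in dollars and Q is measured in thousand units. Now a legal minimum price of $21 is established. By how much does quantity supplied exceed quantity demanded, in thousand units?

Setting quantity demanded equal to quantity supplied, 70 - 3P = P - 10, gives P* = 20 and Q* = 10.
The floor of 21 is above the equilibrium price 20, so it binds.
At P = 21: Qd = 70 - 3·21 = 7 and Qs = 21 - 10 = 11.
Surplus = Qs - Qd = 11 - 7 = 4.

4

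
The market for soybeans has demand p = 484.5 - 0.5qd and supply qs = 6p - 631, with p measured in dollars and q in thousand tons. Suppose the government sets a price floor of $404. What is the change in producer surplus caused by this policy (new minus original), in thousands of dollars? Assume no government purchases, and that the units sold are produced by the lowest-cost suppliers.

18972

Rearranging demand gives qd = 969 - 2p. Equilibrium: 969 - 2p = 6p - 631, so 1600 = 8p and p* = 200, q* = 569.
Because the floor (404) lies above the market-clearing price, it is binding.
At p = 404: qd = 969 - 2·404 = 161 and qs = 6·404 - 631 = 1793.
Producer surplus without the control is ½ · (200 - 631/6) · 569 = 323761/12.
With the floor, 161 units are sold at 404. The supply price at q = 161 is 132, so PS = ½ · [(404 - 631/6) + (404 - 132)] · 161 = 551425/12.
Change in producer surplus = 551425/12 - 323761/12 = 18972.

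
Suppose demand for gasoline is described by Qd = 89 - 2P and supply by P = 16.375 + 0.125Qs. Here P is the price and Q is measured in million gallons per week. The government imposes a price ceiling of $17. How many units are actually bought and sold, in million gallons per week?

5

Rearranging supply gives Qs = 8P - 131. In a free market, 89 - 2P = 8P - 131 gives the equilibrium P* = 22, Q* = 45.
Because the ceiling (17) lies below the market-clearing price, it is binding.
At P = 17: Qd = 89 - 2·17 = 55 and Qs = 8·17 - 131 = 5.
The quantity actually transacted is the short side, supply: 5.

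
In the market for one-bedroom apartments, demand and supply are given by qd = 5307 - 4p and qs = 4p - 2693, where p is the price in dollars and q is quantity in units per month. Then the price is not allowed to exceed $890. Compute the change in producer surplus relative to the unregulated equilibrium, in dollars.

-119570

Equilibrium: 5307 - 4p = 4p - 2693, so 8000 = 8p and p* = 1000, q* = 1307.
Since 890 < 1000, the ceiling is binding.
At p = 890: qd = 5307 - 4·890 = 1747 and qs = 4·890 - 2693 = 867.
Producer surplus without the control is ½ · (1000 - 673.25) · 1307 = 213531.125.
With the ceiling, producers sell 867 units at 890, so PS = ½ · (890 - 673.25) · 867 = 93961.125.
Change in producer surplus = 93961.125 - 213531.125 = -119570.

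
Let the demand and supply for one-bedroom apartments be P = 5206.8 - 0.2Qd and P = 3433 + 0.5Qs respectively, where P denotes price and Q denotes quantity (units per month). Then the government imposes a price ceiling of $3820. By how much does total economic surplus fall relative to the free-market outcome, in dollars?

1084160

Rearranging demand gives Qd = 26034 - 5P; rearranging supply gives Qs = 2P - 6866. Without the control the market clears where 26034 - 5P = 2P - 6866, i.e. P* = 4700 and Q* = 2534.
Because the ceiling (3820) lies below the market-clearing price, it is binding.
At P = 3820: Qd = 26034 - 5·3820 = 6934 and Qs = 2·3820 - 6866 = 774.
Quantity traded falls to 774. At Q = 774 the demand price is (26034 - 774)/5 = 5052 and the supply price is (6866 + 774)/2 = 3820.
Deadweight loss = ½ · (5052 - 3820) · (2534 - 774) = ½ · 1232 · 1760 = 1084160.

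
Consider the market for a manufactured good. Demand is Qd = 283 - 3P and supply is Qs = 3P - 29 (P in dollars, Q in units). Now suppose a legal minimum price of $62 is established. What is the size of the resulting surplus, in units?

60

Setting quantity demanded equal to quantity supplied, 283 - 3P = 3P - 29, gives P* = 52 and Q* = 127.
Since 62 > 52, the floor is binding.
At P = 62: Qd = 283 - 3·62 = 97 and Qs = 3·62 - 29 = 157.
Surplus = Qs - Qd = 157 - 97 = 60.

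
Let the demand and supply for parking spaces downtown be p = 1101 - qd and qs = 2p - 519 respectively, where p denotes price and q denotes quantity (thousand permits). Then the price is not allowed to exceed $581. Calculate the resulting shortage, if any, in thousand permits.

Rearranging demand gives qd = 1101 - p. Equilibrium: 1101 - p = 2p - 519, so 1620 = 3p and p* = 540, q* = 561.
The ceiling of 581 is above the equilibrium price 540, so it is not binding; the market clears at p* = 540, q* = 561.
Since the control does not bind, there is no shortage.

0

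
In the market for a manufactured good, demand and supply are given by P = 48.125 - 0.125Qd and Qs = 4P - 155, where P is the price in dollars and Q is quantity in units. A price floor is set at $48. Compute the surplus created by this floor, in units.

36

Rearranging demand gives Qd = 385 - 8P. In a free market, 385 - 8P = 4P - 155 gives the equilibrium P* = 45, Q* = 25.
Since 48 > 45, the floor is binding.
At P = 48: Qd = 385 - 8·48 = 1 and Qs = 4·48 - 155 = 37.
Surplus = Qs - Qd = 37 - 1 = 36.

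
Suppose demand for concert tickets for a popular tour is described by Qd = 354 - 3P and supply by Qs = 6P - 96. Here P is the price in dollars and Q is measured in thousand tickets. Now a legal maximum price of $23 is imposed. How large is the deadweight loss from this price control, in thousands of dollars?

In a free market, 354 - 3P = 6P - 96 gives the equilibrium P* = 50, Q* = 204.
Since 23 < 50, the ceiling is binding.
At P = 23: Qd = 354 - 3·23 = 285 and Qs = 6·23 - 96 = 42.
Quantity traded falls to 42. At Q = 42 the demand price is (354 - 42)/3 = 104 and the supply price is (96 + 42)/6 = 23.
Deadweight loss = ½ · (104 - 23) · (204 - 42) = ½ · 81 · 162 = 6561.

6561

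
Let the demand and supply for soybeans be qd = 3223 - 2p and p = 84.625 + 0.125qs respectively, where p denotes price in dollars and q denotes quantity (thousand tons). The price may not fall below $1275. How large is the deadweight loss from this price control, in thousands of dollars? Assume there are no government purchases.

Rearranging supply gives qs = 8p - 677. Without the control the market clears where 3223 - 2p = 8p - 677, i.e. p* = 390 and q* = 2443.
Because the floor (1275) lies above the market-clearing price, it is binding.
At p = 1275: qd = 3223 - 2·1275 = 673 and qs = 8·1275 - 677 = 9523.
Quantity traded falls to 673. At q = 673 the demand price is (3223 - 673)/2 = 1275 and the supply price is (677 + 673)/8 = 168.75.
Deadweight loss = ½ · (1275 - 168.75) · (2443 - 673) = ½ · 1106.25 · 1770 = 979031.25.

979031.25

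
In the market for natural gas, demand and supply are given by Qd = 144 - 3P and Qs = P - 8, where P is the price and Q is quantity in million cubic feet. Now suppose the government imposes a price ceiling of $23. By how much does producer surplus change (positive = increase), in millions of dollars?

-337.5

Equilibrium: 144 - 3P = P - 8, so 152 = 4P and P* = 38, Q* = 30.
The ceiling of 23 is below the equilibrium price 38, so it binds.
At P = 23: Qd = 144 - 3·23 = 75 and Qs = 23 - 8 = 15.
Producer surplus without the control is ½ · (38 - 8) · 30 = 450.
With the ceiling, producers sell 15 units at 23, so PS = ½ · (23 - 8) · 15 = 112.5.
Change in producer surplus = 112.5 - 450 = -337.5.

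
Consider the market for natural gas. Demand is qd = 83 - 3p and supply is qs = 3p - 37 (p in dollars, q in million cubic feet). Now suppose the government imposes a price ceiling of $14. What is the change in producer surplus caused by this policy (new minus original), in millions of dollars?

-84

Setting quantity demanded equal to quantity supplied, 83 - 3p = 3p - 37, gives p* = 20 and q* = 23.
Since 14 < 20, the ceiling is binding.
At p = 14: qd = 83 - 3·14 = 41 and qs = 3·14 - 37 = 5.
Producer surplus without the control is ½ · (20 - 37/3) · 23 = 529/6.
With the ceiling, producers sell 5 units at 14, so PS = ½ · (14 - 37/3) · 5 = 25/6.
Change in producer surplus = 25/6 - 529/6 = -84.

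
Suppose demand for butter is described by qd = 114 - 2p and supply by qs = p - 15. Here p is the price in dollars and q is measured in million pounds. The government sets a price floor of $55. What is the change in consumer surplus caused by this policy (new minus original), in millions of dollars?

-192

Equilibrium: 114 - 2p = p - 15, so 129 = 3p and p* = 43, q* = 28.
The floor of 55 is above the equilibrium price 43, so it binds.
At p = 55: qd = 114 - 2·55 = 4 and qs = 55 - 15 = 40.
Consumer surplus without the control is ½ · (57 - 43) · 28 = 196.
With the floor, consumers buy 4 units at 55, so CS = ½ · (57 - 55) · 4 = 4.
Change in consumer surplus = 4 - 196 = -192.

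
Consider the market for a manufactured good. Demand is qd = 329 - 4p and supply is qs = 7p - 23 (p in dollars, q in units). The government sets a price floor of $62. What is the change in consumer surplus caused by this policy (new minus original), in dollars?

-4230

Without the control the market clears where 329 - 4p = 7p - 23, i.e. p* = 32 and q* = 201.
Because the floor (62) lies above the market-clearing price, it is binding.
At p = 62: qd = 329 - 4·62 = 81 and qs = 7·62 - 23 = 411.
Consumer surplus without the control is ½ · (82.25 - 32) · 201 = 5050.125.
With the floor, consumers buy 81 units at 62, so CS = ½ · (82.25 - 62) · 81 = 820.125.
Change in consumer surplus = 820.125 - 5050.125 = -4230.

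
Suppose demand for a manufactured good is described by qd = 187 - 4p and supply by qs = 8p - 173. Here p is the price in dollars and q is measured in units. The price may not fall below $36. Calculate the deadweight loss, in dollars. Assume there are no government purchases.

Equilibrium: 187 - 4p = 8p - 173, so 360 = 12p and p* = 30, q* = 67.
Because the floor (36) lies above the market-clearing price, it is binding.
At p = 36: qd = 187 - 4·36 = 43 and qs = 8·36 - 173 = 115.
Quantity traded falls to 43. At q = 43 the demand price is (187 - 43)/4 = 36 and the supply price is (173 + 43)/8 = 27.
Deadweight loss = ½ · (36 - 27) · (67 - 43) = ½ · 9 · 24 = 108.

108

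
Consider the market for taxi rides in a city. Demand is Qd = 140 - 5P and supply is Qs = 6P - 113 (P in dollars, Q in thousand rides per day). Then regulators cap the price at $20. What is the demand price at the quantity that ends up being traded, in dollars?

26.6

Setting quantity demanded equal to quantity supplied, 140 - 5P = 6P - 113, gives P* = 23 and Q* = 25.
The ceiling of 20 is below the equilibrium price 23, so it binds.
At P = 20: Qd = 140 - 5·20 = 40 and Qs = 6·20 - 113 = 7.
Only 7 units reach the market. On the demand curve, the marginal buyer's willingness to pay at Q = 7 is (140 - 7)/5 = 26.6.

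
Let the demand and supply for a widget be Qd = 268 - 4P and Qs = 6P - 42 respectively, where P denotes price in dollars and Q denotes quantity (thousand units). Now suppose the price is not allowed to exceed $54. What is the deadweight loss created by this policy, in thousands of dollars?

0

Equilibrium: 268 - 4P = 6P - 42, so 310 = 10P and P* = 31, Q* = 144.
Since 54 is above P* = 31, the ceiling does not bind and the free-market outcome prevails.
Since the control does not bind, no trades are prevented and deadweight loss is zero.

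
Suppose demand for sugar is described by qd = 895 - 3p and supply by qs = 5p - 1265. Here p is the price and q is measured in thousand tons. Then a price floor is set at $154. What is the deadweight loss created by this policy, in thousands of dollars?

Setting quantity demanded equal to quantity supplied, 895 - 3p = 5p - 1265, gives p* = 270 and q* = 85.
Since 154 is below p* = 270, the floor does not bind and the free-market outcome prevails.
Since the control does not bind, no trades are prevented and deadweight loss is zero.

0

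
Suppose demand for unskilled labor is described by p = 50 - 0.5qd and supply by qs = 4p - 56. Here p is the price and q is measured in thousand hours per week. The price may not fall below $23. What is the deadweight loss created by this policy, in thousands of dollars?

Rearranging demand gives qd = 100 - 2p. Equilibrium: 100 - 2p = 4p - 56, so 156 = 6p and p* = 26, q* = 48.
The floor of 23 is below the equilibrium price 26, so it is not binding; the market clears at p* = 26, q* = 48.
Since the control does not bind, no trades are prevented and deadweight loss is zero.

0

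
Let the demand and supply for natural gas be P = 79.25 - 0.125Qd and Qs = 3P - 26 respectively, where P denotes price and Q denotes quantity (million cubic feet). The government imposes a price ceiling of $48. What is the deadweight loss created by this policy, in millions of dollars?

Rearranging demand gives Qd = 634 - 8P. Equilibrium: 634 - 8P = 3P - 26, so 660 = 11P and P* = 60, Q* = 154.
Since 48 < 60, the ceiling is binding.
At P = 48: Qd = 634 - 8·48 = 250 and Qs = 3·48 - 26 = 118.
Quantity traded falls to 118. At Q = 118 the demand price is (634 - 118)/8 = 64.5 and the supply price is (26 + 118)/3 = 48.
Deadweight loss = ½ · (64.5 - 48) · (154 - 118) = ½ · 16.5 · 36 = 297.

297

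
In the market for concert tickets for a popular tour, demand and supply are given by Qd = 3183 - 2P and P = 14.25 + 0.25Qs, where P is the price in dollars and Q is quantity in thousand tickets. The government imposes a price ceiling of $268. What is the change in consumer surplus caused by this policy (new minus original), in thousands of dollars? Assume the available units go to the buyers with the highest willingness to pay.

Rearranging supply gives Qs = 4P - 57. Setting quantity demanded equal to quantity supplied, 3183 - 2P = 4P - 57, gives P* = 540 and Q* = 2103.
Since 268 < 540, the ceiling is binding.
At P = 268: Qd = 3183 - 2·268 = 2647 and Qs = 4·268 - 57 = 1015.
Consumer surplus without the control is ½ · (1591.5 - 540) · 2103 = 1105652.25.
With the ceiling, 1015 units are sold at 268 (assume they go to the highest-value buyers). The demand price at Q = 1015 is 1084, so CS = ½ · [(1591.5 - 268) + (1084 - 268)] · 1015 = 1085796.25.
Change in consumer surplus = 1085796.25 - 1105652.25 = -19856.

-19856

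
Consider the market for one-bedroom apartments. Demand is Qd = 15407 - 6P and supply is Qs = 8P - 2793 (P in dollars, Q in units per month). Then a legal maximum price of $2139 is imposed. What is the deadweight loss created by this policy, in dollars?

0

Without the control the market clears where 15407 - 6P = 8P - 2793, i.e. P* = 1300 and Q* = 7607.
The ceiling of 2139 is above the equilibrium price 1300, so it is not binding; the market clears at P* = 1300, Q* = 7607.
Since the control does not bind, no trades are prevented and deadweight loss is zero.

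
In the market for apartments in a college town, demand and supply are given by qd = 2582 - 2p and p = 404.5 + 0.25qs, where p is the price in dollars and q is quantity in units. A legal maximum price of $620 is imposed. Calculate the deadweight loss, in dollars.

38400

Rearranging supply gives qs = 4p - 1618. Without the control the market clears where 2582 - 2p = 4p - 1618, i.e. p* = 700 and q* = 1182.
Since 620 < 700, the ceiling is binding.
At p = 620: qd = 2582 - 2·620 = 1342 and qs = 4·620 - 1618 = 862.
Quantity traded falls to 862. At q = 862 the demand price is (2582 - 862)/2 = 860 and the supply price is (1618 + 862)/4 = 620.
Deadweight loss = ½ · (860 - 620) · (1182 - 862) = ½ · 240 · 320 = 38400.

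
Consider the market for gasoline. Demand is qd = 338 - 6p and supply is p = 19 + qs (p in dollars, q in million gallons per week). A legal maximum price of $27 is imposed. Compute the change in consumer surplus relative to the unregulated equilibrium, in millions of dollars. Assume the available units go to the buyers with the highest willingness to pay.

Rearranging supply gives qs = p - 19. Equilibrium: 338 - 6p = p - 19, so 357 = 7p and p* = 51, q* = 32.
Since 27 < 51, the ceiling is binding.
At p = 27: qd = 338 - 6·27 = 176 and qs = 27 - 19 = 8.
Consumer surplus without the control is ½ · (169/3 - 51) · 32 = 256/3.
With the ceiling, 8 units are sold at 27 (assume they go to the highest-value buyers). The demand price at q = 8 is 55, so CS = ½ · [(169/3 - 27) + (55 - 27)] · 8 = 688/3.
Change in consumer surplus = 688/3 - 256/3 = 144.

144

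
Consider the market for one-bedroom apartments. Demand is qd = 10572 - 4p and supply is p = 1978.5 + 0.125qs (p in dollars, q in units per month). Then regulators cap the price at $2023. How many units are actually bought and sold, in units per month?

Rearranging supply gives qs = 8p - 15828. In a free market, 10572 - 4p = 8p - 15828 gives the equilibrium p* = 2200, q* = 1772.
Since 2023 < 2200, the ceiling is binding.
At p = 2023: qd = 10572 - 4·2023 = 2480 and qs = 8·2023 - 15828 = 356.
The quantity actually transacted is the short side, supply: 356.

356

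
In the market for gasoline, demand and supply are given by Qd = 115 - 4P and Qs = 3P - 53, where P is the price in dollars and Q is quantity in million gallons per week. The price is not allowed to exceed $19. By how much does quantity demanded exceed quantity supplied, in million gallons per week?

35

Setting quantity demanded equal to quantity supplied, 115 - 4P = 3P - 53, gives P* = 24 and Q* = 19.
Since 19 < 24, the ceiling is binding.
At P = 19: Qd = 115 - 4·19 = 39 and Qs = 3·19 - 53 = 4.
Shortage = Qd - Qs = 39 - 4 = 35.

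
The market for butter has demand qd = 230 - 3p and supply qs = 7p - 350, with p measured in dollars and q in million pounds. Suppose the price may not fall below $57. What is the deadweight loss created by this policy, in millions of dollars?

Setting quantity demanded equal to quantity supplied, 230 - 3p = 7p - 350, gives p* = 58 and q* = 56.
Since 57 is below p* = 58, the floor does not bind and the free-market outcome prevails.
Since the control does not bind, no trades are prevented and deadweight loss is zero.

0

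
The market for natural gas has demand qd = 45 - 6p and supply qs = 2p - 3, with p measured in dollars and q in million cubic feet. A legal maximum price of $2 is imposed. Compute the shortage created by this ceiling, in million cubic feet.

32

Equilibrium: 45 - 6p = 2p - 3, so 48 = 8p and p* = 6, q* = 9.
The ceiling of 2 is below the equilibrium price 6, so it binds.
At p = 2: qd = 45 - 6·2 = 33 and qs = 2·2 - 3 = 1.
Shortage = qd - qs = 33 - 1 = 32.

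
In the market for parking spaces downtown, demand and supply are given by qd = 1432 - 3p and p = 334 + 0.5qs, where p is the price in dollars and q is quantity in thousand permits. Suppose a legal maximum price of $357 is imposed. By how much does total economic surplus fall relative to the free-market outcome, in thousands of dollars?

Rearranging supply gives qs = 2p - 668. Equilibrium: 1432 - 3p = 2p - 668, so 2100 = 5p and p* = 420, q* = 172.
The ceiling of 357 is below the equilibrium price 420, so it binds.
At p = 357: qd = 1432 - 3·357 = 361 and qs = 2·357 - 668 = 46.
Quantity traded falls to 46. At q = 46 the demand price is (1432 - 46)/3 = 462 and the supply price is (668 + 46)/2 = 357.
Deadweight loss = ½ · (462 - 357) · (172 - 46) = ½ · 105 · 126 = 6615.

6615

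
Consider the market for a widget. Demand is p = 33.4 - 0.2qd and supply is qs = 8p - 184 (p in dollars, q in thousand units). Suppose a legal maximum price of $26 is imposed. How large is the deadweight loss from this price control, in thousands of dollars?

Rearranging demand gives qd = 167 - 5p. Setting quantity demanded equal to quantity supplied, 167 - 5p = 8p - 184, gives p* = 27 and q* = 32.
Since 26 < 27, the ceiling is binding.
At p = 26: qd = 167 - 5·26 = 37 and qs = 8·26 - 184 = 24.
Quantity traded falls to 24. At q = 24 the demand price is (167 - 24)/5 = 28.6 and the supply price is (184 + 24)/8 = 26.
Deadweight loss = ½ · (28.6 - 26) · (32 - 24) = ½ · 2.6 · 8 = 10.4.

10.4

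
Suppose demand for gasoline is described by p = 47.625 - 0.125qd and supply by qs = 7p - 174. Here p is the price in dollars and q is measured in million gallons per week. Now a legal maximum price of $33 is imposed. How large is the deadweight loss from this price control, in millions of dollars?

Rearranging demand gives qd = 381 - 8p. Equilibrium: 381 - 8p = 7p - 174, so 555 = 15p and p* = 37, q* = 85.
The ceiling of 33 is below the equilibrium price 37, so it binds.
At p = 33: qd = 381 - 8·33 = 117 and qs = 7·33 - 174 = 57.
Quantity traded falls to 57. At q = 57 the demand price is (381 - 57)/8 = 40.5 and the supply price is (174 + 57)/7 = 33.
Deadweight loss = ½ · (40.5 - 33) · (85 - 57) = ½ · 7.5 · 28 = 105.

105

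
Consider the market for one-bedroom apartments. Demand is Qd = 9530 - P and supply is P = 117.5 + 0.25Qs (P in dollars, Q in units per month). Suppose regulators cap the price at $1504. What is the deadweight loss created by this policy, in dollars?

2460160

Rearranging supply gives Qs = 4P - 470. Setting quantity demanded equal to quantity supplied, 9530 - P = 4P - 470, gives P* = 2000 and Q* = 7530.
Since 1504 < 2000, the ceiling is binding.
At P = 1504: Qd = 9530 - 1504 = 8026 and Qs = 4·1504 - 470 = 5546.
Quantity traded falls to 5546. At Q = 5546 the demand price is 9530 - 5546 = 3984 and the supply price is (470 + 5546)/4 = 1504.
Deadweight loss = ½ · (3984 - 1504) · (7530 - 5546) = ½ · 2480 · 1984 = 2460160.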